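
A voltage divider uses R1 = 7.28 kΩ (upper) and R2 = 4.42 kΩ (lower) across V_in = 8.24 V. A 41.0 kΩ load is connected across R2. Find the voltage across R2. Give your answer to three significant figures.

V_out ≈ 2.92 V

R2 ‖ R_L = (4.42 × 41.0)/(4.42 + 41.0) = 3.990 kΩ.
Now apply the divider: V_out = 8.24 × 0.3540 = 2.917 V.
(Unloaded it would be 3.11 V; the load pulls it down.)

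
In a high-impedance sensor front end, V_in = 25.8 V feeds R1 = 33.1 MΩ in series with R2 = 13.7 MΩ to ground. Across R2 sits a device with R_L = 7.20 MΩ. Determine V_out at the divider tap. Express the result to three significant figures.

V_out ≈ 3.22 V

R2 ‖ R_L = (13.7 × 7.20)/(13.7 + 7.20) = 4.720 MΩ.
Now apply the divider: V_out = 25.8 × 0.1248 = 3.220 V.
(Unloaded it would be 7.55 V; the load pulls it down.)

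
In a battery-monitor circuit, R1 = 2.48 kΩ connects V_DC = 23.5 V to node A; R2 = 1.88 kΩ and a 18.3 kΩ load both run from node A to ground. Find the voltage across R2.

First combine the lower leg with the load: R2 ‖ R_L = 1.705 kΩ.
Voltage divider with the loaded lower leg: V_out = 23.5 × 1.705/(2.48 + 1.705) = 23.5 × 0.4074 = 9.574 V.

V_out ≈ 9.57 V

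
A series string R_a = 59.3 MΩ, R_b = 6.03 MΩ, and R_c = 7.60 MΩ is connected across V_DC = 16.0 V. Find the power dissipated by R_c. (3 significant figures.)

P ≈ 0.366 µW

Series current I = V_DC/ΣR = 16.0/72.93 = 0.2194 µA.
P(R_c) = I²·R_c = (0.2194)² × 7.60 = 0.3658 µW.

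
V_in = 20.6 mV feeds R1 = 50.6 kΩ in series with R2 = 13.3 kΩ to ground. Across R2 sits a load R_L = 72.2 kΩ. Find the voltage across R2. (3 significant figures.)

First combine the lower leg with the load: R2 ‖ R_L = 11.23 kΩ.
Voltage divider with the loaded lower leg: V_out = 20.6 × 11.23/(50.6 + 11.23) = 20.6 × 0.1816 = 3.742 mV.

V_out ≈ 3.74 mV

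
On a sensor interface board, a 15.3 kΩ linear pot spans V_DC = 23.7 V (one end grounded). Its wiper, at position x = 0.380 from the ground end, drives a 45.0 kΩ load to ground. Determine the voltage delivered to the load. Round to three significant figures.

V_out ≈ 8.34 V

Split the track: R_lower = x·R_p = 5.814 kΩ, R_upper = (1−x)·R_p = 9.486 kΩ.
(x·R_p) ‖ R_L = 5.149 kΩ.
Then V_out = V_DC · 5.149/(9.486 + 5.149) = 8.338 V.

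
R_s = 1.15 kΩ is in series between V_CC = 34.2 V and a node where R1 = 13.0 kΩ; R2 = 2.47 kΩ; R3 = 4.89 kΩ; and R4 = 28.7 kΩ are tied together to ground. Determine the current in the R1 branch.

Parallel bank: R_p = 1/(1/13.0 + 1/2.47 + 1/4.89 + 1/28.7) = 1.387 kΩ.
V_A = 34.2 × 1.387/2.537 = 18.70 V.
Branch current I = V_A/R1 = 18.70/13.0 = 1.438 mA.

I ≈ 1.44 mA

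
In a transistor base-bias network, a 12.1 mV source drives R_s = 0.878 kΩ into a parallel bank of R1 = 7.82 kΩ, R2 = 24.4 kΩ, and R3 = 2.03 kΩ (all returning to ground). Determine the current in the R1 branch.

I ≈ 0.979 µA

Combine the parallel branches: R_p = (1/7.82 + 1/24.4 + 1/2.03)⁻¹ = 1.512 kΩ.
V_A = 12.1 × 1.512/2.390 = 7.654 mV.
Branch current I = V_A/R1 = 7.654/7.82 = 0.9788 µA.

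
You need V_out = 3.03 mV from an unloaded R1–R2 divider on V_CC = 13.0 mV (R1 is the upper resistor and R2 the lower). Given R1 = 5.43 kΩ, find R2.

R2 ≈ 1.65 kΩ

Required fraction k = V_out/V_CC = 0.2331.
R2 = R1 · 0.2331/(1 − 0.2331) = 1.650 kΩ.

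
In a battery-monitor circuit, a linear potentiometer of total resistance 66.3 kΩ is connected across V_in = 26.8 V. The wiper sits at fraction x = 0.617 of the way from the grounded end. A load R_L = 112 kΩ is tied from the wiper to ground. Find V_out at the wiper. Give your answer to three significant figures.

Lower segment x·R_p = 40.91 kΩ; upper segment (1−x)·R_p = 25.39 kΩ.
R_L loads the lower segment: effective lower R = 29.96 kΩ.
Then V_out = V_in · 29.96/(25.39 + 29.96) = 14.51 V.

V_out ≈ 14.5 V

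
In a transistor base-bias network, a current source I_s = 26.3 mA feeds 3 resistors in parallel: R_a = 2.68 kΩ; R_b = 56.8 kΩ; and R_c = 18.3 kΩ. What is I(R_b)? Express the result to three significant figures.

Total conductance ΣG = 1/2.68 + 1/56.8 + 1/18.3 = 0.4454 (units of 1/kΩ).
By the current-divider rule, I = I_s · G_k/ΣG = 26.3 × 0.03953 = 1.040 mA.

I ≈ 1.04 mA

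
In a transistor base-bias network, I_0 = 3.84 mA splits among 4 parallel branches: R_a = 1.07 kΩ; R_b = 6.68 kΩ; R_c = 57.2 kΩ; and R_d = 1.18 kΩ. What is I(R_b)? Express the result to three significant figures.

Conductances: ΣG = 1/1.07 + 1/6.68 + 1/57.2 + 1/1.18 = 1.949 (1/kΩ).
R_b takes the fraction G_k/ΣG = 0.1497/1.949 = 0.07680, so I = 3.84 × 0.07680 = 0.2949 mA.

I ≈ 0.295 mA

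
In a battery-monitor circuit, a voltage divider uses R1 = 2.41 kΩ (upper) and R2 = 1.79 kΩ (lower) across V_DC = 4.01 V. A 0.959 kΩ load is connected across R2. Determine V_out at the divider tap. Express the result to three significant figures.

V_out ≈ 0.825 V

R2 ‖ R_L = (1.79 × 0.959)/(1.79 + 0.959) = 0.6244 kΩ.
Voltage divider with the loaded lower leg: V_out = 4.01 × 0.6244/(2.41 + 0.6244) = 4.01 × 0.2058 = 0.8252 V.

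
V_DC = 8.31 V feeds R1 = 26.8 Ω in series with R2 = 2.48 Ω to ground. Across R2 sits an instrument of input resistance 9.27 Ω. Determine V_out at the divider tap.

The load sits in parallel with R2, giving an effective lower resistance R2' = R2·R_L/(R2+R_L) = 1.957 Ω.
Now apply the divider: V_out = 8.31 × 0.06804 = 0.5654 V.
(Unloaded it would be 0.704 V; the load pulls it down.)

V_out ≈ 0.565 V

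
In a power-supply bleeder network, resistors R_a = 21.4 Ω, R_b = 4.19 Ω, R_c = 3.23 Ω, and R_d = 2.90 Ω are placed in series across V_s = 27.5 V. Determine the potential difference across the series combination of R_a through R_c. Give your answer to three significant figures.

V ≈ 25.0 V

ΣR = 21.4 + 4.19 + 3.23 + 2.90 = 31.72 Ω.
R_{R_a..R_c} = 21.4 + 4.19 + 3.23 = 28.82 Ω.
Voltage divider: V = V_s · (28.82 / 31.72) = 27.5 × 0.9086 = 24.99 V.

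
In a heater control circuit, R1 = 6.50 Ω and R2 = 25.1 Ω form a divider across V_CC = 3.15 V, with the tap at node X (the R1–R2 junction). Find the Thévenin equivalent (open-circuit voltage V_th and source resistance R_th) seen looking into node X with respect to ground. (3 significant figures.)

V_th ≈ 2.50 V, R_th ≈ 5.16 Ω

With X open, the divider is unloaded: V_th = 3.15 × 25.1/31.60 = 2.502 V.
Zeroing V_CC shorts the top of R1 to ground, so R_th = R1 ‖ R2 = 5.163 Ω.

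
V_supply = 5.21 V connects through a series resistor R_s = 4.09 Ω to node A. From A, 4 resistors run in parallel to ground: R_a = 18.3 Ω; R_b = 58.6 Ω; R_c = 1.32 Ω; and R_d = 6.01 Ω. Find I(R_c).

I ≈ 0.778 A

Equivalent of the parallel group: R_p = 1.004 Ω.
Node voltage V_A = V_supply · R_p/(R_s + R_p) = 5.21 × 0.1971 = 1.027 V.
I(R_c) = V_A / R_c = 1.027/1.32 = 0.7781 A.
(Equivalently: I_total = 1.023 A, then current-divider fraction G_k/ΣG = 0.7609.)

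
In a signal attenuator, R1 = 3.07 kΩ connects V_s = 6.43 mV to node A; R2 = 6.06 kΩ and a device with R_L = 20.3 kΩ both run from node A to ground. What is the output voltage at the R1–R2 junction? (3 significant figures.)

V_out ≈ 3.88 mV

R2 ‖ R_L = (6.06 × 20.3)/(6.06 + 20.3) = 4.667 kΩ.
Voltage divider with the loaded lower leg: V_out = 6.43 × 4.667/(3.07 + 4.667) = 6.43 × 0.6032 = 3.879 mV.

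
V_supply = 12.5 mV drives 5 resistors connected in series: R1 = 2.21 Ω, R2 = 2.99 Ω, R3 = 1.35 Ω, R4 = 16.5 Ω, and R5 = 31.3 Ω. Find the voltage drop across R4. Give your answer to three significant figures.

Series total: ΣR = 2.21 + 2.99 + 1.35 + 16.5 + 31.3 = 54.35 Ω.
V = V_supply · R/ΣR = 12.5 × 0.3036 = 3.795 mV.

V ≈ 3.79 mV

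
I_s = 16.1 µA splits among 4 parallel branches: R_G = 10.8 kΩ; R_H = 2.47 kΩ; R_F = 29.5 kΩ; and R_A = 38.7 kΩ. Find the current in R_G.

Conductances: ΣG = 1/10.8 + 1/2.47 + 1/29.5 + 1/38.7 = 0.5572 (1/kΩ).
Current divider: I(R_G) = I_s · G_k/ΣG = 16.1 × (0.09259/0.5572) = 16.1 × 0.1662 = 2.675 µA.

I ≈ 2.68 µA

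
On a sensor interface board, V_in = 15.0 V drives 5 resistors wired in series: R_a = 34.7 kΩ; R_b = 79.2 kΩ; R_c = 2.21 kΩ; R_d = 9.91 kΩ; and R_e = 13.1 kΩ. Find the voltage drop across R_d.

V ≈ 1.07 V

Series total: ΣR = 34.7 + 79.2 + 2.21 + 9.91 + 13.1 = 139.1 kΩ.
Voltage divider: V = V_in · (9.910 / 139.1) = 15.0 × 0.07123 = 1.069 V.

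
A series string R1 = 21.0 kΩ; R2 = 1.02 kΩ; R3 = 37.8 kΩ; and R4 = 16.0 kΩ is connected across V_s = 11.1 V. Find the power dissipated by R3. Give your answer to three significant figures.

P ≈ 0.810 mW

The common current is I = 11.1/75.82 = 0.1464 mA.
P = I²R = 0.02143 × 37.8 = 0.8102 mW.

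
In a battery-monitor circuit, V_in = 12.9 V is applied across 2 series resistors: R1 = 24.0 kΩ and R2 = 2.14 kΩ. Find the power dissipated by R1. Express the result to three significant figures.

ΣR = 26.14 kΩ → I = 12.9/26.14 = 0.4935 mA.
V(R1) = I·R = 11.84 V; P = V·I = 11.84 × 0.4935 = 5.845 mW.

P ≈ 5.84 mW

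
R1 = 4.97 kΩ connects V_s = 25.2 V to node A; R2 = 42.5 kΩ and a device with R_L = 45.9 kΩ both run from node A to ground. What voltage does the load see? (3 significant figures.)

V_out ≈ 20.6 V

R2 ‖ R_L = (42.5 × 45.9)/(42.5 + 45.9) = 22.07 kΩ.
Voltage divider with the loaded lower leg: V_out = 25.2 × 22.07/(4.97 + 22.07) = 25.2 × 0.8162 = 20.57 V.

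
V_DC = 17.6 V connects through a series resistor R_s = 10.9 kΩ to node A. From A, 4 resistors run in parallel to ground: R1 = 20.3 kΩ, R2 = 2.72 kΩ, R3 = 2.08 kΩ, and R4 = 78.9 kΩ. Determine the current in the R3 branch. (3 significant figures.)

Combine the parallel branches: R_p = (1/20.3 + 1/2.72 + 1/2.08 + 1/78.9)⁻¹ = 1.098 kΩ.
Node voltage V_A = V_DC · R_p/(R_s + R_p) = 17.6 × 0.09155 = 1.611 V.
Branch current I = V_A/R3 = 1.611/2.08 = 0.7747 mA.
(Equivalently: I_total = 1.467 mA, then current-divider fraction G_k/ΣG = 0.5281.)

I ≈ 0.775 mA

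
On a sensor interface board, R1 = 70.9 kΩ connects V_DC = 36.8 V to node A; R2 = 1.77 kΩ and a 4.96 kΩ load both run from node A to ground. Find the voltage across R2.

V_out ≈ 0.665 V

First combine the lower leg with the load: R2 ‖ R_L = 1.304 kΩ.
Now apply the divider: V_out = 36.8 × 0.01807 = 0.6648 V.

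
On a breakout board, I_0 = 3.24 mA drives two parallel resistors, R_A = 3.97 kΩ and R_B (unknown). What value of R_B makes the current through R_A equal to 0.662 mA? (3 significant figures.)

R_B ≈ 1.02 kΩ

Two-branch current divider: I_A = I_0 · R_B/(R_A + R_B).
With f = 0.2043, R_B = R_A · f/(1−f) = 3.97 × 0.2568 = 1.019 kΩ.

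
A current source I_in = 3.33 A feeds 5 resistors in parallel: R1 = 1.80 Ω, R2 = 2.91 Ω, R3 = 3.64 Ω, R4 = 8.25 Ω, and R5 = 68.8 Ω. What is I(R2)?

Conductances: ΣG = 1/1.80 + 1/2.91 + 1/3.64 + 1/8.25 + 1/68.8 = 1.310 (1/Ω).
Current divider: I(R2) = I_in · G_k/ΣG = 3.33 × (0.3436/1.310) = 3.33 × 0.2624 = 0.8738 A.

I ≈ 0.874 A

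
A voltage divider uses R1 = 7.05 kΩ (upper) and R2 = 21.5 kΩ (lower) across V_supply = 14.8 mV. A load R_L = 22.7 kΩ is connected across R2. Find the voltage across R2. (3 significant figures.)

R2 ‖ R_L = (21.5 × 22.7)/(21.5 + 22.7) = 11.04 kΩ.
Now apply the divider: V_out = 14.8 × 0.6103 = 9.033 mV.
(Unloaded it would be 11.1 mV; the load pulls it down.)

V_out ≈ 9.03 mV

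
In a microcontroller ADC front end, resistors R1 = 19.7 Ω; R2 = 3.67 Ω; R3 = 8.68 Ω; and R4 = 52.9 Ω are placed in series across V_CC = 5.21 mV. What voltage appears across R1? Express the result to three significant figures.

ΣR = 19.7 + 3.67 + 8.68 + 52.9 = 84.95 Ω.
By the voltage-divider rule, V = 5.21 × 19.70/84.95 = 1.208 mV.

V ≈ 1.21 mV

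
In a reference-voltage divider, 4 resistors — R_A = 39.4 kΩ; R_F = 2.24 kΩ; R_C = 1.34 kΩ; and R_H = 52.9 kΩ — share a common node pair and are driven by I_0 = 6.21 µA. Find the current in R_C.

Total conductance ΣG = 1/39.4 + 1/2.24 + 1/1.34 + 1/52.9 = 1.237 (units of 1/kΩ).
Current divider: I(R_C) = I_0 · G_k/ΣG = 6.21 × (0.7463/1.237) = 6.21 × 0.6033 = 3.746 µA.

I ≈ 3.75 µA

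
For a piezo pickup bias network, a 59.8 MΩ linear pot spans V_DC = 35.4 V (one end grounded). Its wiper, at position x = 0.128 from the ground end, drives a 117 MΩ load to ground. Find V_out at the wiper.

The pot divides into 52.15 MΩ above the wiper and 7.654 MΩ below.
R_L loads the lower segment: effective lower R = 7.184 MΩ.
Loaded-divider output: V_out = 35.4 × 0.1211 = 4.287 V.

V_out ≈ 4.29 V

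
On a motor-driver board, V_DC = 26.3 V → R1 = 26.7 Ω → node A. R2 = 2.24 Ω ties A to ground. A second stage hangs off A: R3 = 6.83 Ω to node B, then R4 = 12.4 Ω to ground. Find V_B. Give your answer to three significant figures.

Looking into the second stage from A: R3 + R4 = 19.23 Ω appears in parallel with R2.
Effective lower resistance at A: R2 ‖ 19.23 = 2.006 Ω.
V_A = 26.3 × 2.006/(26.7 + 2.006) = 1.838 V.
Stage 2 is unloaded, so V_B = V_A · R4/(R3+R4) = 1.838 × 12.4/19.23 = 1.185 V.

V_B ≈ 1.19 V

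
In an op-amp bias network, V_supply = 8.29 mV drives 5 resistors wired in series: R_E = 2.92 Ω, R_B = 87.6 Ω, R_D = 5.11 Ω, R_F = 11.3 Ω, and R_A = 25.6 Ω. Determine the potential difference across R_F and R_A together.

V ≈ 2.31 mV

ΣR = 2.92 + 87.6 + 5.11 + 11.3 + 25.6 = 132.5 Ω.
R_{R_F..R_A} = 11.3 + 25.6 = 36.90 Ω.
Voltage divider: V = V_supply · (36.90 / 132.5) = 8.29 × 0.2784 = 2.308 mV.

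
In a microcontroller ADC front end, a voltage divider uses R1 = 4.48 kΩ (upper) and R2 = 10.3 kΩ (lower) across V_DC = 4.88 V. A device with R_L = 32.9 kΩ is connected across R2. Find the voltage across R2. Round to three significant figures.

V_out ≈ 3.11 V

The load sits in parallel with R2, giving an effective lower resistance R2' = R2·R_L/(R2+R_L) = 7.844 kΩ.
Now apply the divider: V_out = 4.88 × 0.6365 = 3.106 V.
(Unloaded it would be 3.40 V; the load pulls it down.)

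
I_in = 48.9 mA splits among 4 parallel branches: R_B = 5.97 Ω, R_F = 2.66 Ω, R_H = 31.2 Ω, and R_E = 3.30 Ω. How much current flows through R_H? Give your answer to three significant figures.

I ≈ 1.78 mA

Total conductance ΣG = 1/5.97 + 1/2.66 + 1/31.2 + 1/3.30 = 0.8785 (units of 1/Ω).
By the current-divider rule, I = I_in · G_k/ΣG = 48.9 × 0.03648 = 1.784 mA.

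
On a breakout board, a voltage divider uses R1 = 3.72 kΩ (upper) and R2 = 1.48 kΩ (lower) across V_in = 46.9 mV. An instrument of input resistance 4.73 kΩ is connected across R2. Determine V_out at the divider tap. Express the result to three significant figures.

V_out ≈ 10.9 mV

First combine the lower leg with the load: R2 ‖ R_L = 1.127 kΩ.
Voltage divider with the loaded lower leg: V_out = 46.9 × 1.127/(3.72 + 1.127) = 46.9 × 0.2326 = 10.91 mV.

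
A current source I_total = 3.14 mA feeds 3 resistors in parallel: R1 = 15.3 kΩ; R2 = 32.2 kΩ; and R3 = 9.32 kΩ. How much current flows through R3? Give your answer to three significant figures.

Conductances: ΣG = 1/15.3 + 1/32.2 + 1/9.32 = 0.2037 (1/kΩ).
By the current-divider rule, I = I_total · G_k/ΣG = 3.14 × 0.5267 = 1.654 mA.

I ≈ 1.65 mA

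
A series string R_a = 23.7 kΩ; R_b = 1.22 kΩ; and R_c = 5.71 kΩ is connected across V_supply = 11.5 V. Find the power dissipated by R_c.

Series current I = V_supply/ΣR = 11.5/30.63 = 0.3754 mA.
V(R_c) = I·R = 2.144 V; P = V·I = 2.144 × 0.3754 = 0.8049 mW.

P ≈ 0.805 mW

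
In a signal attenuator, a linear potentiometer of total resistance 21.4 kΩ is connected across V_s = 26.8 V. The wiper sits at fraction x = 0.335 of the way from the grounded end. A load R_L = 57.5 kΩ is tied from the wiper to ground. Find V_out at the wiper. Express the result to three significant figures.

V_out ≈ 8.29 V

Split the track: R_lower = x·R_p = 7.169 kΩ, R_upper = (1−x)·R_p = 14.23 kΩ.
R_L loads the lower segment: effective lower R = 6.374 kΩ.
Loaded-divider output: V_out = 26.8 × 0.3094 = 8.291 V.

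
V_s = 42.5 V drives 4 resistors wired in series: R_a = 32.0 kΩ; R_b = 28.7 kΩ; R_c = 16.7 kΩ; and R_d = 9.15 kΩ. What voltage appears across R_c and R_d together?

V ≈ 12.7 V

ΣR = 32.0 + 28.7 + 16.7 + 9.15 = 86.55 kΩ.
R_{R_c..R_d} = 16.7 + 9.15 = 25.85 kΩ.
Voltage divider: V = V_s · (25.85 / 86.55) = 42.5 × 0.2987 = 12.69 V.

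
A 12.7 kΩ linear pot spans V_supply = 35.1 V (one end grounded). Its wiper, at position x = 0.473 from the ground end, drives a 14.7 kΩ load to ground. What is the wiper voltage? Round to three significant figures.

Split the track: R_lower = x·R_p = 6.007 kΩ, R_upper = (1−x)·R_p = 6.693 kΩ.
(x·R_p) ‖ R_L = 4.264 kΩ.
V_out = 35.1 × 4.264/(6.693 + 4.264) = 13.66 V.

V_out ≈ 13.7 V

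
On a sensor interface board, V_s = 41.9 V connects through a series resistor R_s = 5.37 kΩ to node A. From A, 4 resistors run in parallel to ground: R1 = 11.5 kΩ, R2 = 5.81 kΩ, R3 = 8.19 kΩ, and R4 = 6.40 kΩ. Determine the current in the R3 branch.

I ≈ 1.32 mA

Parallel bank: R_p = 1/(1/11.5 + 1/5.81 + 1/8.19 + 1/6.40) = 1.861 kΩ.
V_A by voltage divider: V_A = 41.9 × 1.861/(5.37 + 1.861) = 10.78 V.
Branch current I = V_A/R3 = 10.78/8.19 = 1.317 mA.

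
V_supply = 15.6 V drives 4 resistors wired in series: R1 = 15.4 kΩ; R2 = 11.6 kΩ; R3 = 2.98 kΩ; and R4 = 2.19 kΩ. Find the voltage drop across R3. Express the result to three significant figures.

Series total: ΣR = 15.4 + 11.6 + 2.98 + 2.19 = 32.17 kΩ.
V = V_supply · R/ΣR = 15.6 × 0.09263 = 1.445 V.

V ≈ 1.45 V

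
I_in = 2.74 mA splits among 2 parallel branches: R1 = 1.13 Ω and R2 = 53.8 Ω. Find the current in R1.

I ≈ 2.68 mA

For two parallel branches, I_k = I_in · (other R)/(sum of R).
So I = 2.74 × 53.8/54.93 = 2.684 mA.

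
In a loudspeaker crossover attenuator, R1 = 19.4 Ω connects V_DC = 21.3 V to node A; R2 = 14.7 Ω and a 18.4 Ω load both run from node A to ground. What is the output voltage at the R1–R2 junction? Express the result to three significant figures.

V_out ≈ 6.31 V

The load sits in parallel with R2, giving an effective lower resistance R2' = R2·R_L/(R2+R_L) = 8.172 Ω.
Then V_out = V_DC · R2'/(R1 + R2') = 21.3 × 8.172/27.57 = 6.313 V.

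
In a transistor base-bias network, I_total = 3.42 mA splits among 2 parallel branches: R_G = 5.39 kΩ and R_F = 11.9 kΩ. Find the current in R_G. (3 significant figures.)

I ≈ 2.35 mA

For two parallel branches, I_k = I_total · (other R)/(sum of R).
So I = 3.42 × 11.9/17.29 = 2.354 mA.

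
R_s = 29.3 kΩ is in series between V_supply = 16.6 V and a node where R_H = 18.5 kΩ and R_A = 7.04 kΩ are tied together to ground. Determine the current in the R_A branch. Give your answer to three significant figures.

I ≈ 0.350 mA

Combine the parallel branches: R_p = (1/18.5 + 1/7.04)⁻¹ = 5.099 kΩ.
Node voltage V_A = V_supply · R_p/(R_s + R_p) = 16.6 × 0.1482 = 2.461 V.
I(R_A) = V_A / R_A = 2.461/7.04 = 0.3495 mA.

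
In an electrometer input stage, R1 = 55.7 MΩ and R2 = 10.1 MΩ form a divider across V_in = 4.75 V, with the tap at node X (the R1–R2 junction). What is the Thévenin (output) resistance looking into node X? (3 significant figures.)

R_th ≈ 8.55 MΩ

Looking into X with the source shorted: R_th = R1·R2/(R1+R2) = 55.70 × 10.1/65.80 = 8.550 MΩ.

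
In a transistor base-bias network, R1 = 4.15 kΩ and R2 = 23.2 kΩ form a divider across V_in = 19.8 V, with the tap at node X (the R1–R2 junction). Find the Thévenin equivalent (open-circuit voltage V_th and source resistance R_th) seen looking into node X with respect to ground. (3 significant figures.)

V_th ≈ 16.8 V, R_th ≈ 3.52 kΩ

V_th is the unloaded tap voltage: V_in · R2/(R1+R2) = 19.8 × 0.8483 = 16.80 V.
Zeroing V_in shorts the top of R1 to ground, so R_th = R1 ‖ R2 = 3.520 kΩ.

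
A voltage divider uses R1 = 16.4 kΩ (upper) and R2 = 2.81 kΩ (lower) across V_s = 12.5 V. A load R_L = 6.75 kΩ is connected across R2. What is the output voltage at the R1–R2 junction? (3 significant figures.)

V_out ≈ 1.35 V

The load sits in parallel with R2, giving an effective lower resistance R2' = R2·R_L/(R2+R_L) = 1.984 kΩ.
Voltage divider with the loaded lower leg: V_out = 12.5 × 1.984/(16.4 + 1.984) = 12.5 × 0.1079 = 1.349 V.
(Unloaded it would be 1.83 V; the load pulls it down.)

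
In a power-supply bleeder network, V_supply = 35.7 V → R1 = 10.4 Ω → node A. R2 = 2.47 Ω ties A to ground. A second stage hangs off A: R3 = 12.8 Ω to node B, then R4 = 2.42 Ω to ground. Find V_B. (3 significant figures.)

Node A sees R2 in parallel with the series input of stage 2, R3 + R4 = 15.22 Ω.
Effective lower resistance at A: R2 ‖ 15.22 = 2.125 Ω.
V_A = 35.7 × 2.125/(10.4 + 2.125) = 6.057 V.
V_B = V_A × 0.1590 = 0.9631 V.

V_B ≈ 0.963 V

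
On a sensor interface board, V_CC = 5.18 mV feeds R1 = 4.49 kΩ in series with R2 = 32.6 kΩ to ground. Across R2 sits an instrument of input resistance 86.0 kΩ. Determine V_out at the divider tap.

V_out ≈ 4.35 mV

First combine the lower leg with the load: R2 ‖ R_L = 23.64 kΩ.
Now apply the divider: V_out = 5.18 × 0.8404 = 4.353 mV.
(Unloaded it would be 4.55 mV; the load pulls it down.)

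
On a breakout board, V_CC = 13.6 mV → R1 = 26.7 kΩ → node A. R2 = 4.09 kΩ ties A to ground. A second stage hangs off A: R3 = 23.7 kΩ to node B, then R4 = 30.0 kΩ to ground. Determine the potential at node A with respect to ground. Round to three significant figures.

V_A ≈ 1.69 mV

Node A sees R2 in parallel with the series input of stage 2, R3 + R4 = 53.70 kΩ.
Effective lower resistance at A: R2 ‖ 53.70 = 3.801 kΩ.
First divider: V_A = V_CC · 3.801/(26.7 + 3.801) = 1.695 mV.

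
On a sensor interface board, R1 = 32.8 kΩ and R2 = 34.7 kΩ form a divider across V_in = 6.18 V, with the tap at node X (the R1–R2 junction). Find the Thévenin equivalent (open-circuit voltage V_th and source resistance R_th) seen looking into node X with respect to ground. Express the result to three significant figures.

V_th ≈ 3.18 V, R_th ≈ 16.9 kΩ

With X open, the divider is unloaded: V_th = 6.18 × 34.7/67.50 = 3.177 V.
Zeroing V_in shorts the top of R1 to ground, so R_th = R1 ‖ R2 = 16.86 kΩ.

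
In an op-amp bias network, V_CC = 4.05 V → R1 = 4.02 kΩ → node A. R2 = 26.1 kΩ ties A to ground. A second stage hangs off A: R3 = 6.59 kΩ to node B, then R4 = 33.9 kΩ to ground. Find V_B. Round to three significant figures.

V_B ≈ 2.71 V

The second stage (R3 + R4 = 40.49 kΩ) loads node A in parallel with R2.
Effective lower resistance at A: R2 ‖ 40.49 = 15.87 kΩ.
So V_A = 4.05 × 0.7979 = 3.231 V.
Then the unloaded second divider: V_B = V_A × R4/(R3+R4) = 3.231 × 0.8372 = 2.706 V.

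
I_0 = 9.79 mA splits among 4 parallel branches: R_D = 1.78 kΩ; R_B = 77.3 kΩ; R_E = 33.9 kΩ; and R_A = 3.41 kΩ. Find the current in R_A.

I ≈ 3.20 mA

Conductances: ΣG = 1/1.78 + 1/77.3 + 1/33.9 + 1/3.41 = 0.8975 (1/kΩ).
By the current-divider rule, I = I_0 · G_k/ΣG = 9.79 × 0.3268 = 3.199 mA.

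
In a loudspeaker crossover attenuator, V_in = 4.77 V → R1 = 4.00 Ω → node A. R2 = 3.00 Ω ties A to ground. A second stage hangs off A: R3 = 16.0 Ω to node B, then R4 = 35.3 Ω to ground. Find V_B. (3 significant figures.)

Looking into the second stage from A: R3 + R4 = 51.30 Ω appears in parallel with R2.
R2 ‖ (R3+R4) = 2.834 Ω.
So V_A = 4.77 × 0.4147 = 1.978 V.
Stage 2 is unloaded, so V_B = V_A · R4/(R3+R4) = 1.978 × 35.3/51.30 = 1.361 V.

V_B ≈ 1.36 V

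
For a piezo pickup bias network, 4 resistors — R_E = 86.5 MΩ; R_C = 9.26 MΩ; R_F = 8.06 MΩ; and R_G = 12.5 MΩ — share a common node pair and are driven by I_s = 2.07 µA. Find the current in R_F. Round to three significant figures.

Total conductance ΣG = 1/86.5 + 1/9.26 + 1/8.06 + 1/12.5 = 0.3236 (units of 1/MΩ).
Current divider: I(R_F) = I_s · G_k/ΣG = 2.07 × (0.1241/0.3236) = 2.07 × 0.3834 = 0.7936 µA.

I ≈ 0.794 µA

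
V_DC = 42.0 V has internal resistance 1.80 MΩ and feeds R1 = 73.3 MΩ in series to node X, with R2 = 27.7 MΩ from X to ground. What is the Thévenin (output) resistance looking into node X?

R1' = 1.80 + 73.3 = 75.10 MΩ (source resistance + R1).
Looking into X with the source shorted: R_th = R1'·R2/(R1'+R2) = 75.10 × 27.7/102.8 = 20.24 MΩ.

R_th ≈ 20.2 MΩ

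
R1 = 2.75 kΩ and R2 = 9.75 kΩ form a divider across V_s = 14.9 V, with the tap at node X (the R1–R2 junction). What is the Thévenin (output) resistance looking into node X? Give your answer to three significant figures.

R_th ≈ 2.15 kΩ

With V_s suppressed (replaced by a short), R_th = R1 ‖ R2 = (2.750 × 9.75)/(2.750 + 9.75) = 2.145 kΩ.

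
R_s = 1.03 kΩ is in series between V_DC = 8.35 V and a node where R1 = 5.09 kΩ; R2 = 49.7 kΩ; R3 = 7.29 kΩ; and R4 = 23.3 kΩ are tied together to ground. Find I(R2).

I ≈ 0.119 mA

Combine the parallel branches: R_p = (1/5.09 + 1/49.7 + 1/7.29 + 1/23.3)⁻¹ = 2.521 kΩ.
V_A by voltage divider: V_A = 8.35 × 2.521/(1.03 + 2.521) = 5.928 V.
Branch current I = V_A/R2 = 5.928/49.7 = 0.1193 mA.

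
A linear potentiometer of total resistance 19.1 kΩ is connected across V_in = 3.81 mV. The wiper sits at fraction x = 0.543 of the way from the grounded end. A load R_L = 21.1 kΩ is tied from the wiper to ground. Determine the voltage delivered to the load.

V_out ≈ 1.69 mV

Lower segment x·R_p = 10.37 kΩ; upper segment (1−x)·R_p = 8.729 kΩ.
R_L loads the lower segment: effective lower R = 6.953 kΩ.
V_out = 3.81 × 6.953/(8.729 + 6.953) = 1.689 mV.
(Unloaded: V_out = x·V_in = 2.07 mV.)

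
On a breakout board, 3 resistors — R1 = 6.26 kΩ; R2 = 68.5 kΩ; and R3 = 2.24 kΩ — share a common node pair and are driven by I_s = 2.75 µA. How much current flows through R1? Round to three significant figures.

Total conductance ΣG = 1/6.26 + 1/68.5 + 1/2.24 = 0.6208 (units of 1/kΩ).
Current divider: I(R1) = I_s · G_k/ΣG = 2.75 × (0.1597/0.6208) = 2.75 × 0.2573 = 0.7077 µA.

I ≈ 0.708 µA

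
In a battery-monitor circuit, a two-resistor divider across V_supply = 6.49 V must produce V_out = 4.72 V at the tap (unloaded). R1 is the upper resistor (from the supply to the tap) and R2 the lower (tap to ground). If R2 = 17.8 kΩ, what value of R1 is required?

The divider ratio is R2/(R1+R2) = 4.72/6.49 = 0.7273.
Rearranging, R1 = R2·(1−k)/k = 17.8 × 0.3750 = 6.675 kΩ.

R1 ≈ 6.68 kΩ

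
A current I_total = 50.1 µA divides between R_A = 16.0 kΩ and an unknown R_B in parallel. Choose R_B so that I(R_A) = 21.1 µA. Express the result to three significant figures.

In a two-way split, I_A/I_total = R_B/(R_A + R_B).
With f = 0.4212, R_B = R_A · f/(1−f) = 16.0 × 0.7276 = 11.64 kΩ.

R_B ≈ 11.6 kΩ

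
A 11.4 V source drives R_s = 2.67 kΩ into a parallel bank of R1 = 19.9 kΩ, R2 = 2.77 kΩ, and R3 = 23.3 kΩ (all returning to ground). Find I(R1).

I ≈ 0.259 mA

Parallel bank: R_p = 1/(1/19.9 + 1/2.77 + 1/23.3) = 2.202 kΩ.
V_A = 11.4 × 2.202/4.872 = 5.152 V.
Branch current I = V_A/R1 = 5.152/19.9 = 0.2589 mA.
(Equivalently: I_total = 2.340 mA, then current-divider fraction G_k/ΣG = 0.1106.)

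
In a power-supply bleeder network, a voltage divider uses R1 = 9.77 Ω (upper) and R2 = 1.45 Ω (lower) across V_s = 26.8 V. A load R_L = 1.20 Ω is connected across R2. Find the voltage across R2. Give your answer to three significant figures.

R2 ‖ R_L = (1.45 × 1.20)/(1.45 + 1.20) = 0.6566 Ω.
Now apply the divider: V_out = 26.8 × 0.06297 = 1.688 V.

V_out ≈ 1.69 V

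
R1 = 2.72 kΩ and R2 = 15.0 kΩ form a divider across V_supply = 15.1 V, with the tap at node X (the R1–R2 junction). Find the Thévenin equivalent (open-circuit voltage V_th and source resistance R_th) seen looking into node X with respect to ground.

V_th is the unloaded tap voltage: V_supply · R2/(R1+R2) = 15.1 × 0.8465 = 12.78 V.
Looking into X with the source shorted: R_th = R1·R2/(R1+R2) = 2.720 × 15.0/17.72 = 2.302 kΩ.

V_th ≈ 12.8 V, R_th ≈ 2.30 kΩ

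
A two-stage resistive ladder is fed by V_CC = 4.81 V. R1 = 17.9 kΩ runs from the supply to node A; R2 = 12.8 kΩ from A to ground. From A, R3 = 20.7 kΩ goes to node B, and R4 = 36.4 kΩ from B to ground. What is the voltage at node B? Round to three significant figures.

The second stage (R3 + R4 = 57.10 kΩ) loads node A in parallel with R2.
R2 ‖ (R3+R4) = 10.46 kΩ.
First divider: V_A = V_CC · 10.46/(17.9 + 10.46) = 1.774 V.
Then the unloaded second divider: V_B = V_A × R4/(R3+R4) = 1.774 × 0.6375 = 1.131 V.

V_B ≈ 1.13 V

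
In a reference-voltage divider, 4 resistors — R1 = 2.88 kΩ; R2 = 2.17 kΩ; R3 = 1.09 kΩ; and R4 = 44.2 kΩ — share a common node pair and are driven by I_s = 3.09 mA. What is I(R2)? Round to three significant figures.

Total conductance ΣG = 1/2.88 + 1/2.17 + 1/1.09 + 1/44.2 = 1.748 (units of 1/kΩ).
R2 takes the fraction G_k/ΣG = 0.4608/1.748 = 0.2636, so I = 3.09 × 0.2636 = 0.8146 mA.

I ≈ 0.815 mA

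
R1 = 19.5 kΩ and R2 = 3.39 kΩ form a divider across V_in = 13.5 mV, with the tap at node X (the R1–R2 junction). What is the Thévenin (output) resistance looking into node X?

R_th ≈ 2.89 kΩ

Zeroing V_in shorts the top of R1 to ground, so R_th = R1 ‖ R2 = 2.888 kΩ.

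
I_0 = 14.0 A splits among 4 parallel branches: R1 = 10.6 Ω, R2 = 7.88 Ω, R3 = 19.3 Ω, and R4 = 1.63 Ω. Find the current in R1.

Conductances: ΣG = 1/10.6 + 1/7.88 + 1/19.3 + 1/1.63 = 0.8866 (1/Ω).
Current divider: I(R1) = I_0 · G_k/ΣG = 14.0 × (0.09434/0.8866) = 14.0 × 0.1064 = 1.490 A.

I ≈ 1.49 A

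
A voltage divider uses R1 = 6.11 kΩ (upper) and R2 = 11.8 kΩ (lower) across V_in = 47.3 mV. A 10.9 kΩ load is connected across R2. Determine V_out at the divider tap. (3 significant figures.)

V_out ≈ 22.8 mV

First combine the lower leg with the load: R2 ‖ R_L = 5.666 kΩ.
Then V_out = V_in · R2'/(R1 + R2') = 47.3 × 5.666/11.78 = 22.76 mV.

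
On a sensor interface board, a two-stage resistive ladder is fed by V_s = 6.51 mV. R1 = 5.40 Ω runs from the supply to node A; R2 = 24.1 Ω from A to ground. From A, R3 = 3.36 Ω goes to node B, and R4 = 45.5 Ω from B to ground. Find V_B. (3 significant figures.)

Looking into the second stage from A: R3 + R4 = 48.86 Ω appears in parallel with R2.
Effective lower resistance at A: R2 ‖ 48.86 = 16.14 Ω.
So V_A = 6.51 × 0.7493 = 4.878 mV.
Then the unloaded second divider: V_B = V_A × R4/(R3+R4) = 4.878 × 0.9312 = 4.542 mV.

V_B ≈ 4.54 mV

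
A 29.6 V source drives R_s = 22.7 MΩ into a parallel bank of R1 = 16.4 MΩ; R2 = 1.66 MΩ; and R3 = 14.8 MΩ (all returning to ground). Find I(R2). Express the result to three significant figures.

Equivalent of the parallel group: R_p = 1.368 MΩ.
Node voltage V_A = V_supply · R_p/(R_s + R_p) = 29.6 × 0.05684 = 1.683 V.
Branch current I = V_A/R2 = 1.683/1.66 = 1.014 µA.

I ≈ 1.01 µA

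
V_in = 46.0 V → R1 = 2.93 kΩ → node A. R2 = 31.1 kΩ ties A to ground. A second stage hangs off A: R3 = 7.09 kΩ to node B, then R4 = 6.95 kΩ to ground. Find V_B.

Node A sees R2 in parallel with the series input of stage 2, R3 + R4 = 14.04 kΩ.
Effective lower resistance at A: R2 ‖ 14.04 = 9.673 kΩ.
V_A = 46.0 × 9.673/(2.93 + 9.673) = 35.31 V.
Stage 2 is unloaded, so V_B = V_A · R4/(R3+R4) = 35.31 × 6.95/14.04 = 17.48 V.

V_B ≈ 17.5 V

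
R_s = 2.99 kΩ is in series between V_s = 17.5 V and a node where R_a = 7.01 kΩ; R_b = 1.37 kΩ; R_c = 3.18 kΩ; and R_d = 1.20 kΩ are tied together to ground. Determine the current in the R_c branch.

I ≈ 0.782 mA

Parallel bank: R_p = 1/(1/7.01 + 1/1.37 + 1/3.18 + 1/1.20) = 0.4950 kΩ.
V_A = 17.5 × 0.4950/3.485 = 2.485 V.
Branch current I = V_A/R_c = 2.485/3.18 = 0.7816 mA.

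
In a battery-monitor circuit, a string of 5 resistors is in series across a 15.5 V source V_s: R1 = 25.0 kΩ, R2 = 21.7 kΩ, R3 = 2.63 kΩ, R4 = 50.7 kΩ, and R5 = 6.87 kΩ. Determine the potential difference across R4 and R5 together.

Total series resistance ΣR = 25.0 + 21.7 + 2.63 + 50.7 + 6.87 = 106.9 kΩ.
R_{R4..R5} = 50.7 + 6.87 = 57.57 kΩ.
Voltage divider: V = V_s · (57.57 / 106.9) = 15.5 × 0.5385 = 8.347 V.

V ≈ 8.35 V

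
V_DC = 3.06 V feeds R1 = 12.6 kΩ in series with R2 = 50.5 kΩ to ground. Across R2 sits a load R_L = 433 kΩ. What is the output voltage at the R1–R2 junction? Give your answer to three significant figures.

V_out ≈ 2.39 V

R2 ‖ R_L = (50.5 × 433)/(50.5 + 433) = 45.23 kΩ.
Voltage divider with the loaded lower leg: V_out = 3.06 × 45.23/(12.6 + 45.23) = 3.06 × 0.7821 = 2.393 V.
(Unloaded it would be 2.45 V; the load pulls it down.)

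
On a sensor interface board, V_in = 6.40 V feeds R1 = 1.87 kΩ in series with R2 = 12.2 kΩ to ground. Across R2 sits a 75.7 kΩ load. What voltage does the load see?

The load sits in parallel with R2, giving an effective lower resistance R2' = R2·R_L/(R2+R_L) = 10.51 kΩ.
Voltage divider with the loaded lower leg: V_out = 6.40 × 10.51/(1.87 + 10.51) = 6.40 × 0.8489 = 5.433 V.

V_out ≈ 5.43 V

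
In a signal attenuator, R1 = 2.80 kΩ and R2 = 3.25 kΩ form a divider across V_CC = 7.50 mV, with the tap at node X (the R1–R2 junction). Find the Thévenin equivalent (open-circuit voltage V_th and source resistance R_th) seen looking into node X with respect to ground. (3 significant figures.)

V_th ≈ 4.03 mV, R_th ≈ 1.50 kΩ

Open-circuit (no load on X): V_th = V_CC · R2/(R1 + R2) = 7.50 × 3.25/(2.800 + 3.25) = 4.029 mV.
Zeroing V_CC shorts the top of R1 to ground, so R_th = R1 ‖ R2 = 1.504 kΩ.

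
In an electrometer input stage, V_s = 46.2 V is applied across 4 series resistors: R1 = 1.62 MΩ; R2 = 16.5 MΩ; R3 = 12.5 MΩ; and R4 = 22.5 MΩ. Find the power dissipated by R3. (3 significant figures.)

P ≈ 9.46 µW

Series current I = V_s/ΣR = 46.2/53.12 = 0.8697 µA.
V(R3) = I·R = 10.87 V; P = V·I = 10.87 × 0.8697 = 9.455 µW.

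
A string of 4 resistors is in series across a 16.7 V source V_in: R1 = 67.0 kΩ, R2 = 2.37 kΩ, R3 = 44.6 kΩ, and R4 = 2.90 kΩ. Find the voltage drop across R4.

V ≈ 0.414 V

Series total: ΣR = 67.0 + 2.37 + 44.6 + 2.90 = 116.9 kΩ.
By the voltage-divider rule, V = 16.7 × 2.900/116.9 = 0.4144 V.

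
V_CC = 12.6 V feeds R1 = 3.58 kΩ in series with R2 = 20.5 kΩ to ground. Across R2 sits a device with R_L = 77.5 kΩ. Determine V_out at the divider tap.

V_out ≈ 10.3 V

The load sits in parallel with R2, giving an effective lower resistance R2' = R2·R_L/(R2+R_L) = 16.21 kΩ.
Then V_out = V_CC · R2'/(R1 + R2') = 12.6 × 16.21/19.79 = 10.32 V.
(Unloaded it would be 10.7 V; the load pulls it down.)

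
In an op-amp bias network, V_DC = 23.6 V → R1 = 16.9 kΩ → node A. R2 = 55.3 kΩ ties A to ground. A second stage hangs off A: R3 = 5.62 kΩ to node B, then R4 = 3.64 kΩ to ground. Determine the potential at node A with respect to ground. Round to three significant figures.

V_A ≈ 7.54 V

Looking into the second stage from A: R3 + R4 = 9.260 kΩ appears in parallel with R2.
Effective lower resistance at A: R2 ‖ 9.260 = 7.932 kΩ.
So V_A = 23.6 × 0.3194 = 7.538 V.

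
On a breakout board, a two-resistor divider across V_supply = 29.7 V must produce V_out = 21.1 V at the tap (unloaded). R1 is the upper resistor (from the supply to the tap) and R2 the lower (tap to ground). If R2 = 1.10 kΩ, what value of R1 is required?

V_out/V_supply = R2/(R1+R2) = 0.7104.
R1 = R2·(1/k − 1) = 1.10 × 0.4076 = 0.4483 kΩ.

R1 ≈ 0.448 kΩ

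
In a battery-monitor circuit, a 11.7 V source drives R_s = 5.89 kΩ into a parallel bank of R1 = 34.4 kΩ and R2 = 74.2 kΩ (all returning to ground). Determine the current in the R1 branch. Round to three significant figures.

Parallel bank: R_p = 1/(1/34.4 + 1/74.2) = 23.50 kΩ.
V_A = 11.7 × 23.50/29.39 = 9.356 V.
Branch current I = V_A/R1 = 9.356/34.4 = 0.2720 mA.
(Check via current divider: I_total = 0.3980 mA; share G_k/ΣG = 0.6832 → same result.)

I ≈ 0.272 mA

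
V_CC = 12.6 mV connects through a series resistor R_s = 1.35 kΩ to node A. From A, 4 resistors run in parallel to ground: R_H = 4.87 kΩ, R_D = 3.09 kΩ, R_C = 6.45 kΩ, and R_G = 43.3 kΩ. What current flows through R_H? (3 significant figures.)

I ≈ 1.32 µA

Equivalent of the parallel group: R_p = 1.414 kΩ.
V_A by voltage divider: V_A = 12.6 × 1.414/(1.35 + 1.414) = 6.446 mV.
I(R_H) = V_A / R_H = 6.446/4.87 = 1.324 µA.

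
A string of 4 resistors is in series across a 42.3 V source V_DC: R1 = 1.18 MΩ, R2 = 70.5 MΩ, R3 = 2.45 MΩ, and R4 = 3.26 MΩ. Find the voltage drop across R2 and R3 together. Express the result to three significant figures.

Total series resistance ΣR = 1.18 + 70.5 + 2.45 + 3.26 = 77.39 MΩ.
R_{R2..R3} = 70.5 + 2.45 = 72.95 MΩ.
By the voltage-divider rule, V = 42.3 × 72.95/77.39 = 39.87 V.

V ≈ 39.9 V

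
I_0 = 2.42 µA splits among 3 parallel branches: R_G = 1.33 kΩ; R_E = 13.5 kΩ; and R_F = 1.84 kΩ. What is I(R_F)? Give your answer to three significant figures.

Total conductance ΣG = 1/1.33 + 1/13.5 + 1/1.84 = 1.369 (units of 1/kΩ).
R_F takes the fraction G_k/ΣG = 0.5435/1.369 = 0.3969, so I = 2.42 × 0.3969 = 0.9604 µA.

I ≈ 0.960 µA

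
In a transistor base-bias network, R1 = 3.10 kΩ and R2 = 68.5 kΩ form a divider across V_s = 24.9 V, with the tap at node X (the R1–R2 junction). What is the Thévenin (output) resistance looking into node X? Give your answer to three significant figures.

Looking into X with the source shorted: R_th = R1·R2/(R1+R2) = 3.100 × 68.5/71.60 = 2.966 kΩ.

R_th ≈ 2.97 kΩ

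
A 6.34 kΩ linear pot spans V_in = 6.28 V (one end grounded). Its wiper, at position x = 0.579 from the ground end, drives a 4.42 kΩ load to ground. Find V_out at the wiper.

Lower segment x·R_p = 3.671 kΩ; upper segment (1−x)·R_p = 2.669 kΩ.
R_L loads the lower segment: effective lower R = 2.005 kΩ.
V_out = 6.28 × 2.005/(2.669 + 2.005) = 2.694 V.

V_out ≈ 2.69 V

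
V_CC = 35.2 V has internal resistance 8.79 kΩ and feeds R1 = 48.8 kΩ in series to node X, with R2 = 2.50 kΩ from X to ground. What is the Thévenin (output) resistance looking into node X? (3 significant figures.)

R1' = 8.79 + 48.8 = 57.59 kΩ (source resistance + R1).
Zeroing V_CC shorts the top of R1' to ground, so R_th = R1' ‖ R2 = 2.396 kΩ.

R_th ≈ 2.40 kΩ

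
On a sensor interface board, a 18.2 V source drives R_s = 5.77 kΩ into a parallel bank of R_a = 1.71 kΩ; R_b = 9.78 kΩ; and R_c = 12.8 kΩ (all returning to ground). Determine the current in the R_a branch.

Equivalent of the parallel group: R_p = 1.307 kΩ.
V_A = 18.2 × 1.307/7.077 = 3.361 V.
Branch current I = V_A/R_a = 3.361/1.71 = 1.966 mA.
(Equivalently: I_total = 2.572 mA, then current-divider fraction G_k/ΣG = 0.7643.)

I ≈ 1.97 mA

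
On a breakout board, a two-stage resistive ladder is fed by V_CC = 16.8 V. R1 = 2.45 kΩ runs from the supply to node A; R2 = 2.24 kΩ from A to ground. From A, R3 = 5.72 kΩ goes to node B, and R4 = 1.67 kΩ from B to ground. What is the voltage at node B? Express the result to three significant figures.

Node A sees R2 in parallel with the series input of stage 2, R3 + R4 = 7.390 kΩ.
Effective lower resistance at A: R2 ‖ 7.390 = 1.719 kΩ.
So V_A = 16.8 × 0.4123 = 6.927 V.
Then the unloaded second divider: V_B = V_A × R4/(R3+R4) = 6.927 × 0.2260 = 1.565 V.

V_B ≈ 1.57 V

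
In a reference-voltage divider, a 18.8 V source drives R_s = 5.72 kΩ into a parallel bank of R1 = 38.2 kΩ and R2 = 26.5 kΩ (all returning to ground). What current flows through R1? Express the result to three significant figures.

Combine the parallel branches: R_p = (1/38.2 + 1/26.5)⁻¹ = 15.65 kΩ.
V_A by voltage divider: V_A = 18.8 × 15.65/(5.72 + 15.65) = 13.77 V.
I(R1) = V_A / R1 = 13.77/38.2 = 0.3604 mA.
(Equivalently: I_total = 0.8799 mA, then current-divider fraction G_k/ΣG = 0.4096.)

I ≈ 0.360 mA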